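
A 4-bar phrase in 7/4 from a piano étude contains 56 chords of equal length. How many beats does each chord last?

4 bars × 7 beats/bar = 28 beats total.
28 beats ÷ 56 chords = 0.5 beats per chord.
(That is an eighth note.)

0.5 beats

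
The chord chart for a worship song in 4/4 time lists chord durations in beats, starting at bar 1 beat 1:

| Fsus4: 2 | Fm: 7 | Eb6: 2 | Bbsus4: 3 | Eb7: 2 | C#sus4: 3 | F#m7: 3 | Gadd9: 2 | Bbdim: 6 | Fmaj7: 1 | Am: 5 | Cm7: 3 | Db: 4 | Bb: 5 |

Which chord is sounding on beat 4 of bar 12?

Beat 4 of bar 12 is beat (12−1)×4 + 4 = 48 overall.
Running totals: Fsus4 ends at 2, Fm ends at 9, Eb6 ends at 11, Bbsus4 ends at 14, Eb7 ends at 16, C#sus4 ends at 19, F#m7 ends at 22, Gadd9 ends at 24, Bbdim ends at 30, Fmaj7 ends at 31, Am ends at 36, Cm7 ends at 39, Db ends at 43, Bb ends at 48.
Beat 48 falls within Bb.

Bb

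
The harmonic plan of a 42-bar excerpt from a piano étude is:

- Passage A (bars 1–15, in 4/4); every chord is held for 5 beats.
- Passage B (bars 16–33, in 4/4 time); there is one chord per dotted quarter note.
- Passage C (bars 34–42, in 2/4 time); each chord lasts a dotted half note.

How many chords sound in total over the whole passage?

66 chords

A: 15·4 = 60 beats, 60/5 = 12 chords.
B: 18·4 = 72 beats, 72/1.5 = 48 chords.
C: 9·2 = 18 beats, 18/3 = 6 chords.
Total: 12 + 48 + 6 = 66.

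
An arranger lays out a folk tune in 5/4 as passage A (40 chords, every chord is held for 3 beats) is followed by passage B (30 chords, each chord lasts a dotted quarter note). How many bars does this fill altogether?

A: 40 × 3 = 120 beats = 24 bars.
B: 30 × 1.5 = 45 beats = 9 bars.
Total: 24 + 9 = 33 bars.

33 bars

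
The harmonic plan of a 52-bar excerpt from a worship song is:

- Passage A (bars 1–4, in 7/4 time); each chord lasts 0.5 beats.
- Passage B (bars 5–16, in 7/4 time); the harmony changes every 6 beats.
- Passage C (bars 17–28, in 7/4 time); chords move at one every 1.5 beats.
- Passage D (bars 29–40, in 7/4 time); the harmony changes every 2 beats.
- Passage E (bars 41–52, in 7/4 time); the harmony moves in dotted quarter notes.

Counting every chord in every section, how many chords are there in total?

224 chords

A has 28 beats and chords last 0.5 each, so 56 chords.
B has 84 beats and chords last 6 each, so 14 chords.
C has 84 beats and chords last 1.5 each, so 56 chords.
D has 84 beats and chords last 2 each, so 42 chords.
E has 84 beats and chords last 1.5 each, so 56 chords.
Total: 56 + 14 + 56 + 42 + 56 = 224.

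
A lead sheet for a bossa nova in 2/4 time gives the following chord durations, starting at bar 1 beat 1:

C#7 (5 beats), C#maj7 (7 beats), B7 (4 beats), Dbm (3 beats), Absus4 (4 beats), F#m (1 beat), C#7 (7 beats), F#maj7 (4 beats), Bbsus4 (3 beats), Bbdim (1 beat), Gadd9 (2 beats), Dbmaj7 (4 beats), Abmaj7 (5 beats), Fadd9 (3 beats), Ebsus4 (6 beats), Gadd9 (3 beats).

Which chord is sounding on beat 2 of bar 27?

Beat 2 of bar 27 is beat (27−1)×2 + 2 = 54 overall.
Running totals: C#7 ends at 5, C#maj7 ends at 12, B7 ends at 16, Dbm ends at 19, Absus4 ends at 23, F#m ends at 24, C#7 ends at 31, F#maj7 ends at 35, Bbsus4 ends at 38, Bbdim ends at 39, Gadd9 ends at 41, Dbmaj7 ends at 45, Abmaj7 ends at 50, Fadd9 ends at 53, Ebsus4 ends at 59.
Beat 54 falls within Ebsus4.

Ebsus4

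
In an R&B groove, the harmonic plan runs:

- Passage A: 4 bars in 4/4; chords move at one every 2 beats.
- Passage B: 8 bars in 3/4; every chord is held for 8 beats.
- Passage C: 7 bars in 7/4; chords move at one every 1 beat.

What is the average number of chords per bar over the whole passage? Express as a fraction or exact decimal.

A: 4 × 4 = 16 beats ÷ 2 = 8 chords.
B: 8 × 3 = 24 beats ÷ 8 = 3 chords.
C: 7 × 7 = 49 beats ÷ 1 = 49 chords.
Overall: 60 chords over 19 bars → 60/19 = 60/19 chords per bar.

60/19 chords per bar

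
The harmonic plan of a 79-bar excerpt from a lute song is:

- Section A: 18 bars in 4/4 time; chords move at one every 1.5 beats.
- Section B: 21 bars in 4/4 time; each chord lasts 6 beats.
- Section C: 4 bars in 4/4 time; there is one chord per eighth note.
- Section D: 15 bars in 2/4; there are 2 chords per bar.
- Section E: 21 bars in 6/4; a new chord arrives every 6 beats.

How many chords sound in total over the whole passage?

145 chords

A: 18·4 = 72 beats, 72/1.5 = 48 chords.
B: 21·4 = 84 beats, 84/6 = 14 chords.
C: 4·4 = 16 beats, 16/0.5 = 32 chords.
D: 15·2 = 30 beats, 30/1 = 30 chords.
E: 21·6 = 126 beats, 126/6 = 21 chords.
Total: 48 + 14 + 32 + 30 + 21 = 145.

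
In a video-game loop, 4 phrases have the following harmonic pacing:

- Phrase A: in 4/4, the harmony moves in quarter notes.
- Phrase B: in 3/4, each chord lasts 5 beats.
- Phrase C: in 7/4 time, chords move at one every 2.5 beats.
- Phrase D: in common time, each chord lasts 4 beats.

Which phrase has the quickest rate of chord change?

A: each chord is 1 beat in 4/4, so 4 per bar.
B: each chord is 5 beats in 3/4, so 0.6 per bar.
C: each chord is 2.5 beats in 7/4, so 2.8 per bar.
D: each chord is 4 beats in 4/4, so 1 per bar.
Fastest is A at 4 chords/bar.

Phrase A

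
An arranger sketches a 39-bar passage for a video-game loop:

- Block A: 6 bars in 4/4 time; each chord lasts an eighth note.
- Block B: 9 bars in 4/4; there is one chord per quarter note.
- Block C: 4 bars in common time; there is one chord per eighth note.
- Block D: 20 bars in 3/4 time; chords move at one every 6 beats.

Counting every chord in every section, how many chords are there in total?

A: 6·4 = 24 beats, 24/0.5 = 48 chords.
B: 9·4 = 36 beats, 36/1 = 36 chords.
C: 4·4 = 16 beats, 16/0.5 = 32 chords.
D: 20·3 = 60 beats, 60/6 = 10 chords.
Total: 48 + 36 + 32 + 10 = 126.

126 chords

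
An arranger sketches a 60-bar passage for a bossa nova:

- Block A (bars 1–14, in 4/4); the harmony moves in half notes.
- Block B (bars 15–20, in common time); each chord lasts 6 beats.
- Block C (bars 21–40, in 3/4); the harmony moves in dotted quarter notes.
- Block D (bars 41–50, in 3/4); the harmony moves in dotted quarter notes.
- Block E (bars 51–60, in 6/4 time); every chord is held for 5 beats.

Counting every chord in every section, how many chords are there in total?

104 chords

A has 56 beats and chords last 2 each, so 28 chords.
B has 24 beats and chords last 6 each, so 4 chords.
C has 60 beats and chords last 1.5 each, so 40 chords.
D has 30 beats and chords last 1.5 each, so 20 chords.
E has 60 beats and chords last 5 each, so 12 chords.
Total: 28 + 4 + 40 + 20 + 12 = 104.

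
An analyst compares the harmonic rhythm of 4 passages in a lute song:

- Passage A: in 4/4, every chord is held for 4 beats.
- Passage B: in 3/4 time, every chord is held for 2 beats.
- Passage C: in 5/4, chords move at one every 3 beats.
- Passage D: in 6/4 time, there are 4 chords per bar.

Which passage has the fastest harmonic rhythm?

Passage D

A: each chord is 4 beats in 4/4, so 1 per bar.
B: each chord is 2 beats in 3/4, so 1.5 per bar.
C: each chord is 3 beats in 5/4, so 5/3 per bar.
D: each chord is 1.5 beats in 6/4, so 4 per bar.
Fastest is D at 4 chords/bar.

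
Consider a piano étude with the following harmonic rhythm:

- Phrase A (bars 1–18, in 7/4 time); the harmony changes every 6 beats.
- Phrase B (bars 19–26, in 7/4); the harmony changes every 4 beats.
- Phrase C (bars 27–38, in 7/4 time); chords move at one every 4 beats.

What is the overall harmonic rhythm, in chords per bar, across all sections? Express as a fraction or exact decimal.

A: 18 × 7 = 126 beats ÷ 6 = 21 chords.
B: 8 × 7 = 56 beats ÷ 4 = 14 chords.
C: 12 × 7 = 84 beats ÷ 4 = 21 chords.
Overall: 56 chords over 38 bars → 56/38 = 28/19 chords per bar.

28/19 chords per bar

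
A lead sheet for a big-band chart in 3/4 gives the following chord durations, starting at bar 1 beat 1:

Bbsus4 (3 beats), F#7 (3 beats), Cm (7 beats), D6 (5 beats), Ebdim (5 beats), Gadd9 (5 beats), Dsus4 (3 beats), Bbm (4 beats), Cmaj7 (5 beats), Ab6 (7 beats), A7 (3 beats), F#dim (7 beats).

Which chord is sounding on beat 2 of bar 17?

Beat 2 of bar 17 is beat (17−1)×3 + 2 = 50 overall.
Running totals: Bbsus4 ends at 3, F#7 ends at 6, Cm ends at 13, D6 ends at 18, Ebdim ends at 23, Gadd9 ends at 28, Dsus4 ends at 31, Bbm ends at 35, Cmaj7 ends at 40, Ab6 ends at 47, A7 ends at 50.
Beat 50 falls within A7.

A7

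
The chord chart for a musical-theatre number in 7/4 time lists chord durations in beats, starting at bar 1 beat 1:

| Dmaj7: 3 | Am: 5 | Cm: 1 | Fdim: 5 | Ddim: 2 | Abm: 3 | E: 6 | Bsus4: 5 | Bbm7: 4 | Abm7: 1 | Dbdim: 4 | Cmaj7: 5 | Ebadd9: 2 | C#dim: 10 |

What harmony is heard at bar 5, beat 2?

Beat 2 of bar 5 is beat (5−1)×7 + 2 = 30 overall.
Running totals: Dmaj7 ends at 3, Am ends at 8, Cm ends at 9, Fdim ends at 14, Ddim ends at 16, Abm ends at 19, E ends at 25, Bsus4 ends at 30.
Beat 30 falls within Bsus4.

Bsus4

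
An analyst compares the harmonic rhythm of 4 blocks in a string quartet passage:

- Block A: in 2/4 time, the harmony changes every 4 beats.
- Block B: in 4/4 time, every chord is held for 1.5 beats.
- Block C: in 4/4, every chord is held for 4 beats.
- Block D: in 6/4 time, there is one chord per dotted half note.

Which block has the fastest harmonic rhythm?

A: 2 beats/bar ÷ 4 beats/chord = 0.5 chords/bar.
B: 4 beats/bar ÷ 1.5 beats/chord = 8/3 chords/bar.
C: 4 beats/bar ÷ 4 beats/chord = 1 chord/bar.
D: 6 beats/bar ÷ 3 beats/chord = 2 chords/bar.
Fastest is B at 8/3 chords/bar.

Block B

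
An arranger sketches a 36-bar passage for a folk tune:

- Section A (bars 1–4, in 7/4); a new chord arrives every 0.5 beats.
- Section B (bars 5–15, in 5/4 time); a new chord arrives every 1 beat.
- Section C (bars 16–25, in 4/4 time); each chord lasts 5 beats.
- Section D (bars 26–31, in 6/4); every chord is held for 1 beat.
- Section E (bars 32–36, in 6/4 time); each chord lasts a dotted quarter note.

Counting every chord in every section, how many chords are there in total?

175 chords

A: 4·7 = 28 beats, 28/0.5 = 56 chords.
B: 11·5 = 55 beats, 55/1 = 55 chords.
C: 10·4 = 40 beats, 40/5 = 8 chords.
D: 6·6 = 36 beats, 36/1 = 36 chords.
E: 5·6 = 30 beats, 30/1.5 = 20 chords.
Total: 56 + 55 + 8 + 36 + 20 = 175.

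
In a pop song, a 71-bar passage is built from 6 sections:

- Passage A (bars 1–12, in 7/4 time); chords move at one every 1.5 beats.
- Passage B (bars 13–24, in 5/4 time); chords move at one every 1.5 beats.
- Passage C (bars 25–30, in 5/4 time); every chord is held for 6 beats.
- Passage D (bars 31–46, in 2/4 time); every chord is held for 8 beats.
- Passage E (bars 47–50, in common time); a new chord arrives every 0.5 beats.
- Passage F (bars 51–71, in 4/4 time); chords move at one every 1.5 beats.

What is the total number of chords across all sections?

193 chords

A: 12·7 = 84 beats, 84/1.5 = 56 chords.
B: 12·5 = 60 beats, 60/1.5 = 40 chords.
C: 6·5 = 30 beats, 30/6 = 5 chords.
D: 16·2 = 32 beats, 32/8 = 4 chords.
E: 4·4 = 16 beats, 16/0.5 = 32 chords.
F: 21·4 = 84 beats, 84/1.5 = 56 chords.
Total: 56 + 40 + 5 + 4 + 32 + 56 = 193.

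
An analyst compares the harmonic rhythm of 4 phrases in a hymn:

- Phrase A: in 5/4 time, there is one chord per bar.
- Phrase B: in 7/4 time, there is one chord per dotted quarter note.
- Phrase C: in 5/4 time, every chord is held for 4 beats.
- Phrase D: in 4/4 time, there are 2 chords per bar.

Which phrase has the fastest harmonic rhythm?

Phrase B

A: each chord is 5 beats in 5/4, so 1 per bar.
B: each chord is 1.5 beats in 7/4, so 14/3 per bar.
C: each chord is 4 beats in 5/4, so 1.25 per bar.
D: each chord is 2 beats in 4/4, so 2 per bar.
Fastest is B at 14/3 chords/bar.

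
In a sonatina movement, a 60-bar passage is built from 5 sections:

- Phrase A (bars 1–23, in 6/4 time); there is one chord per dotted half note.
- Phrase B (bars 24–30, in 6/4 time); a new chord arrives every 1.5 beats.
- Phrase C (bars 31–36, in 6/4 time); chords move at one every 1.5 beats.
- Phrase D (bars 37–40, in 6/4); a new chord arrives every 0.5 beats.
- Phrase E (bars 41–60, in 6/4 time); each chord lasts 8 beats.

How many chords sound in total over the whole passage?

161 chords

A: 23·6 = 138 beats, 138/3 = 46 chords.
B: 7·6 = 42 beats, 42/1.5 = 28 chords.
C: 6·6 = 36 beats, 36/1.5 = 24 chords.
D: 4·6 = 24 beats, 24/0.5 = 48 chords.
E: 20·6 = 120 beats, 120/8 = 15 chords.
Total: 46 + 28 + 24 + 48 + 15 = 161.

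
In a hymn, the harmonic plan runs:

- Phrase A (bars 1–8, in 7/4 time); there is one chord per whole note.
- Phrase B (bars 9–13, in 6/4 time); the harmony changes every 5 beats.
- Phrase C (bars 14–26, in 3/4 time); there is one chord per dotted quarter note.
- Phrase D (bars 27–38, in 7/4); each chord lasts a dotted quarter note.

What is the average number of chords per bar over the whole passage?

51/19 chords per bar

A: 8 bars of 7 beats is 56 beats; at 4 beats each that's 14 chords.
B: 5 bars of 6 beats is 30 beats; at 5 beats each that's 6 chords.
C: 13 bars of 3 beats is 39 beats; at 1.5 beats each that's 26 chords.
D: 12 bars of 7 beats is 84 beats; at 1.5 beats each that's 56 chords.
Overall: 102 chords over 38 bars → 102/38 = 51/19 chords per bar.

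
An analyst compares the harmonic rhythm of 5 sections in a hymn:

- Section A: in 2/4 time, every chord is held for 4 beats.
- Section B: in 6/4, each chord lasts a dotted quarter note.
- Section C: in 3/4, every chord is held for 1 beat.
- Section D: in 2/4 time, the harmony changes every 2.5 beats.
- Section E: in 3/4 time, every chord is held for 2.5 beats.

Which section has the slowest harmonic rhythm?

A: 2 beats/bar ÷ 4 beats/chord = 0.5 chords/bar.
B: 6 beats/bar ÷ 1.5 beats/chord = 4 chords/bar.
C: 3 beats/bar ÷ 1 beat/chord = 3 chords/bar.
D: 2 beats/bar ÷ 2.5 beats/chord = 0.8 chords/bar.
E: 3 beats/bar ÷ 2.5 beats/chord = 1.2 chords/bar.
Slowest is A at 0.5 chords/bar.

Section A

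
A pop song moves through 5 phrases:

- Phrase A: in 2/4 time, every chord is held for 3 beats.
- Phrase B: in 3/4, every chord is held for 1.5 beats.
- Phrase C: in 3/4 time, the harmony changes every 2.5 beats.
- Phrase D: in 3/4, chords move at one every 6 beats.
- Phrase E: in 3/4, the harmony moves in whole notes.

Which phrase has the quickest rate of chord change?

Phrase B

A: each chord is 3 beats in 2/4, so 2/3 per bar.
B: each chord is 1.5 beats in 3/4, so 2 per bar.
C: each chord is 2.5 beats in 3/4, so 1.2 per bar.
D: each chord is 6 beats in 3/4, so 0.5 per bar.
E: each chord is 4 beats in 3/4, so 0.75 per bar.
Fastest is B at 2 chords/bar.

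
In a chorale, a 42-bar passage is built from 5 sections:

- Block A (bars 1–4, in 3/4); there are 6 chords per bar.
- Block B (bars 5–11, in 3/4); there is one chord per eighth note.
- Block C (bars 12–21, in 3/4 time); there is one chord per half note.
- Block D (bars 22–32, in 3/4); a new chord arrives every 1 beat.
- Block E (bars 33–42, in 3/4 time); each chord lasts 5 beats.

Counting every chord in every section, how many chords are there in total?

A: 4 bars × 3 beats = 12 beats; 0.5 beats/chord → 24 chords.
B: 7 bars × 3 beats = 21 beats; 0.5 beats/chord → 42 chords.
C: 10 bars × 3 beats = 30 beats; 2 beats/chord → 15 chords.
D: 11 bars × 3 beats = 33 beats; 1 beat/chord → 33 chords.
E: 10 bars × 3 beats = 30 beats; 5 beats/chord → 6 chords.
Total: 24 + 42 + 15 + 33 + 6 = 120.

120 chords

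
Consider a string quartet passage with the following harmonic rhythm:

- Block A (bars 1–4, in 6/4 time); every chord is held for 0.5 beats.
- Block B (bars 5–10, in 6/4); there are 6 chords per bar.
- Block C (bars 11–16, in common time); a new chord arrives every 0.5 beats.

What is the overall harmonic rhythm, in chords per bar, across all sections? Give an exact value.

8.25 chords per bar

A: 4 × 6 = 24 beats ÷ 0.5 = 48 chords.
B: 6 × 6 = 36 beats ÷ 1 = 36 chords.
C: 6 × 4 = 24 beats ÷ 0.5 = 48 chords.
Overall: 132 chords over 16 bars → 132/16 = 8.25 chords per bar.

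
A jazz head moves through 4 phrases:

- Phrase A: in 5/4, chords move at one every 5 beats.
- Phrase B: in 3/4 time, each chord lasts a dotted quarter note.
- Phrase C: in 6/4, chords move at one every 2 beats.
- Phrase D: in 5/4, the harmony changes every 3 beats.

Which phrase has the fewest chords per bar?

A: 5 beats/bar ÷ 5 beats/chord = 1 chord/bar.
B: 3 beats/bar ÷ 1.5 beats/chord = 2 chords/bar.
C: 6 beats/bar ÷ 2 beats/chord = 3 chords/bar.
D: 5 beats/bar ÷ 3 beats/chord = 5/3 chords/bar.
Slowest is A at 1 chords/bar.

Phrase A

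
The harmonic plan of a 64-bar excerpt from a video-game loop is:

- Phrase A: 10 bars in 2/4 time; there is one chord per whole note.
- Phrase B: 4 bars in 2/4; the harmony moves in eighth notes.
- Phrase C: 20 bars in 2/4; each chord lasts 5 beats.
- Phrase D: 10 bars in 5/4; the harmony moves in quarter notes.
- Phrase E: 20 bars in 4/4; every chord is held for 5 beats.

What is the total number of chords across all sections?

A: 10·2 = 20 beats, 20/4 = 5 chords.
B: 4·2 = 8 beats, 8/0.5 = 16 chords.
C: 20·2 = 40 beats, 40/5 = 8 chords.
D: 10·5 = 50 beats, 50/1 = 50 chords.
E: 20·4 = 80 beats, 80/5 = 16 chords.
Total: 5 + 16 + 8 + 50 + 16 = 95.

95 chords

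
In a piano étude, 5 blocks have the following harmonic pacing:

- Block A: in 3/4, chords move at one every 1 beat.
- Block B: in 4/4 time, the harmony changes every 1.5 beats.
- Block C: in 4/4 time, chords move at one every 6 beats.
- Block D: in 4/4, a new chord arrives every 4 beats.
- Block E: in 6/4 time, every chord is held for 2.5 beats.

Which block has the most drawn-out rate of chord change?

Block C

A: 3/1 = 3 chords/bar.
B: 4/1.5 = 8/3 chords/bar.
C: 4/6 = 2/3 chords/bar.
D: 4/4 = 1 chord/bar.
E: 6/2.5 = 2.4 chords/bar.
Slowest is C at 2/3 chords/bar.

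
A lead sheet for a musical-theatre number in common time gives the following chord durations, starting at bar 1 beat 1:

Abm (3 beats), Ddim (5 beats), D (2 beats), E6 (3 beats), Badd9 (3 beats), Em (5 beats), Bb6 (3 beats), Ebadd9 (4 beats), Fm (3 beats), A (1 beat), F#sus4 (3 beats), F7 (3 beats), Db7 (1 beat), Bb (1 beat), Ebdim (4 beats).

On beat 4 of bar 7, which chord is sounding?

Ebadd9

Beat 4 of bar 7 is beat (7−1)×4 + 4 = 28 overall.
Running totals: Abm ends at 3, Ddim ends at 8, D ends at 10, E6 ends at 13, Badd9 ends at 16, Em ends at 21, Bb6 ends at 24, Ebadd9 ends at 28.
Beat 28 falls within Ebadd9.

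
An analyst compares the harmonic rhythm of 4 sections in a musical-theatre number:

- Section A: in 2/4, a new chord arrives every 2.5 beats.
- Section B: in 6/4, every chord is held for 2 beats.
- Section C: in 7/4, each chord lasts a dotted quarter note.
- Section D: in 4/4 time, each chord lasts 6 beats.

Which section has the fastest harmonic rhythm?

A: 2/2.5 = 0.8 chords/bar.
B: 6/2 = 3 chords/bar.
C: 7/1.5 = 14/3 chords/bar.
D: 4/6 = 2/3 chords/bar.
Fastest is C at 14/3 chords/bar.

Section C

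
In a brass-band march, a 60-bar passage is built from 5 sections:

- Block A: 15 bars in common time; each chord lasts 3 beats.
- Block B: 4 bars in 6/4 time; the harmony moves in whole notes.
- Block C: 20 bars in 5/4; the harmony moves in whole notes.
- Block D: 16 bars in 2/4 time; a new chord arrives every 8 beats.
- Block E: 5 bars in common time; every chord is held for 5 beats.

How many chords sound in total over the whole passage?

A: 15·4 = 60 beats, 60/3 = 20 chords.
B: 4·6 = 24 beats, 24/4 = 6 chords.
C: 20·5 = 100 beats, 100/4 = 25 chords.
D: 16·2 = 32 beats, 32/8 = 4 chords.
E: 5·4 = 20 beats, 20/5 = 4 chords.
Total: 20 + 6 + 25 + 4 + 4 = 59.

59 chords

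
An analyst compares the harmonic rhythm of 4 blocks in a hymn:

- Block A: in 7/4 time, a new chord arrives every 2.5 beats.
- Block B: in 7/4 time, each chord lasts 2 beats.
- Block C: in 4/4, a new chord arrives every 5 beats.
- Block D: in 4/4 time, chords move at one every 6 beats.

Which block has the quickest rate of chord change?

Block B

A: 7/2.5 = 2.8 chords/bar.
B: 7/2 = 3.5 chords/bar.
C: 4/5 = 0.8 chords/bar.
D: 4/6 = 2/3 chords/bar.
Fastest is B at 3.5 chords/bar.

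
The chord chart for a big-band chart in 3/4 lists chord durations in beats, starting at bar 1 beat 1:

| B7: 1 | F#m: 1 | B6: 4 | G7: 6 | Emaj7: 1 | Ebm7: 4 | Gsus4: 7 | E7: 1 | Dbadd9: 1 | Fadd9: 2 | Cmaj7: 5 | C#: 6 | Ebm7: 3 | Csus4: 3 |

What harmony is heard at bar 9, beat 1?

Beat 1 of bar 9 is beat (9−1)×3 + 1 = 25 overall.
Running totals: B7 ends at 1, F#m ends at 2, B6 ends at 6, G7 ends at 12, Emaj7 ends at 13, Ebm7 ends at 17, Gsus4 ends at 24, E7 ends at 25.
Beat 25 falls within E7.

E7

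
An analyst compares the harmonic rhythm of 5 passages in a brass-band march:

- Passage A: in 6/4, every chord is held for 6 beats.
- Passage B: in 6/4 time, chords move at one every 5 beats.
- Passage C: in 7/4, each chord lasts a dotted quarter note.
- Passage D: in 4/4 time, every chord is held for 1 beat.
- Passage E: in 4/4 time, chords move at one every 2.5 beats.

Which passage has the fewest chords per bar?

Passage A

A: 6 beats/bar ÷ 6 beats/chord = 1 chord/bar.
B: 6 beats/bar ÷ 5 beats/chord = 1.2 chords/bar.
C: 7 beats/bar ÷ 1.5 beats/chord = 14/3 chords/bar.
D: 4 beats/bar ÷ 1 beat/chord = 4 chords/bar.
E: 4 beats/bar ÷ 2.5 beats/chord = 1.6 chords/bar.
Slowest is A at 1 chords/bar.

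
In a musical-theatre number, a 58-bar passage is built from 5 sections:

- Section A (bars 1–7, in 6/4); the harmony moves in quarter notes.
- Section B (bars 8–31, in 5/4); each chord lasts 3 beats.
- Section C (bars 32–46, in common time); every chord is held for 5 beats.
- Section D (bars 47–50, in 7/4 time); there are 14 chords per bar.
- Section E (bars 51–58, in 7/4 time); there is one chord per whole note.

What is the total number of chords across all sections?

164 chords

A: 7·6 = 42 beats, 42/1 = 42 chords.
B: 24·5 = 120 beats, 120/3 = 40 chords.
C: 15·4 = 60 beats, 60/5 = 12 chords.
D: 4·7 = 28 beats, 28/0.5 = 56 chords.
E: 8·7 = 56 beats, 56/4 = 14 chords.
Total: 42 + 40 + 12 + 56 + 14 = 164.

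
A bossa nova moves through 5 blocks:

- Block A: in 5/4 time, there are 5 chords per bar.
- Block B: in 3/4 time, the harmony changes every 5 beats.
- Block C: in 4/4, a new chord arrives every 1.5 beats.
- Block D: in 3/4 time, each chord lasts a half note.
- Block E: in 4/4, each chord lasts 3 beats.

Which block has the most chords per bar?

Block A

A: 5 beats/bar ÷ 1 beat/chord = 5 chords/bar.
B: 3 beats/bar ÷ 5 beats/chord = 0.6 chords/bar.
C: 4 beats/bar ÷ 1.5 beats/chord = 8/3 chords/bar.
D: 3 beats/bar ÷ 2 beats/chord = 1.5 chords/bar.
E: 4 beats/bar ÷ 3 beats/chord = 4/3 chords/bar.
Fastest is A at 5 chords/bar.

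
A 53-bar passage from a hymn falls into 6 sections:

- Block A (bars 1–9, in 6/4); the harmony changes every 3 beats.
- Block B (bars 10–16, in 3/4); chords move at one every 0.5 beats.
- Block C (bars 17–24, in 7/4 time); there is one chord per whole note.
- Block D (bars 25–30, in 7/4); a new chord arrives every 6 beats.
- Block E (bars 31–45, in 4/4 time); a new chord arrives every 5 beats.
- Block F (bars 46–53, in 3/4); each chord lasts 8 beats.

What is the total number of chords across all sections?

A has 54 beats and chords last 3 each, so 18 chords.
B has 21 beats and chords last 0.5 each, so 42 chords.
C has 56 beats and chords last 4 each, so 14 chords.
D has 42 beats and chords last 6 each, so 7 chords.
E has 60 beats and chords last 5 each, so 12 chords.
F has 24 beats and chords last 8 each, so 3 chords.
Total: 18 + 42 + 14 + 7 + 12 + 3 = 96.

96 chords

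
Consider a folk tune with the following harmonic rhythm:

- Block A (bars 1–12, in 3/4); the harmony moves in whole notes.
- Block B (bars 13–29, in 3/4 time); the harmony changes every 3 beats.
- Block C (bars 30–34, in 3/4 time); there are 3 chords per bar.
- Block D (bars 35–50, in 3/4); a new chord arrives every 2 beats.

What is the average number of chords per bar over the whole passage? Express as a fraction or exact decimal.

1.3 chords per bar

A: 12 bars of 3 beats is 36 beats; at 4 beats each that's 9 chords.
B: 17 bars of 3 beats is 51 beats; at 3 beats each that's 17 chords.
C: 5 bars of 3 beats is 15 beats; at 1 beat each that's 15 chords.
D: 16 bars of 3 beats is 48 beats; at 2 beats each that's 24 chords.
Overall: 65 chords over 50 bars → 65/50 = 1.3 chords per bar.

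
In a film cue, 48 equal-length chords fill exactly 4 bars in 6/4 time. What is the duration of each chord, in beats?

0.5 beats

4 bars × 6 beats/bar = 24 beats total.
24 beats ÷ 48 chords = 0.5 beats per chord.
(That is an eighth note.)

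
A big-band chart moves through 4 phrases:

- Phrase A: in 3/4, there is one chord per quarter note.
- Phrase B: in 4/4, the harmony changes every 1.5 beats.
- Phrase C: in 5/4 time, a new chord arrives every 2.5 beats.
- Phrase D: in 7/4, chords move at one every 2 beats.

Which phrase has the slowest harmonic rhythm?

Phrase C

A: 3 beats/bar ÷ 1 beat/chord = 3 chords/bar.
B: 4 beats/bar ÷ 1.5 beats/chord = 8/3 chords/bar.
C: 5 beats/bar ÷ 2.5 beats/chord = 2 chords/bar.
D: 7 beats/bar ÷ 2 beats/chord = 3.5 chords/bar.
Slowest is C at 2 chords/bar.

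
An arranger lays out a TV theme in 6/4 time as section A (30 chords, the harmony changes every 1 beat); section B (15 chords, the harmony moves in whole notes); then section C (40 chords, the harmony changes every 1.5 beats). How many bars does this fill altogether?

25 bars

A: 30 × 1 = 30 beats = 5 bars.
B: 15 × 4 = 60 beats = 10 bars.
C: 40 × 1.5 = 60 beats = 10 bars.
Total: 5 + 10 + 10 = 25 bars.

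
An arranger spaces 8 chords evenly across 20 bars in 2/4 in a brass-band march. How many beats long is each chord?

5 beats

20 bars × 2 beats/bar = 40 beats total.
40 beats ÷ 8 chords = 5 beats per chord.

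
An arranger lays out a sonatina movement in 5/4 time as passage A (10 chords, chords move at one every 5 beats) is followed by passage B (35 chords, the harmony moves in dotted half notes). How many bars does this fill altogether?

31 bars

A: 10 × 5 = 50 beats = 10 bars.
B: 35 × 3 = 105 beats = 21 bars.
Total: 10 + 21 = 31 bars.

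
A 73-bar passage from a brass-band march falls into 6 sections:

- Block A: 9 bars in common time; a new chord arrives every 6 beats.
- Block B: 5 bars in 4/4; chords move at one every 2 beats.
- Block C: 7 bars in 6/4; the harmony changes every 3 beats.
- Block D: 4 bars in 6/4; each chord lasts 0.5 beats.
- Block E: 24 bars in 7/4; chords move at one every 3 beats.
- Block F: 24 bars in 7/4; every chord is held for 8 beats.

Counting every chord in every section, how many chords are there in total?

155 chords

A has 36 beats and chords last 6 each, so 6 chords.
B has 20 beats and chords last 2 each, so 10 chords.
C has 42 beats and chords last 3 each, so 14 chords.
D has 24 beats and chords last 0.5 each, so 48 chords.
E has 168 beats and chords last 3 each, so 56 chords.
F has 168 beats and chords last 8 each, so 21 chords.
Total: 6 + 10 + 14 + 48 + 56 + 21 = 155.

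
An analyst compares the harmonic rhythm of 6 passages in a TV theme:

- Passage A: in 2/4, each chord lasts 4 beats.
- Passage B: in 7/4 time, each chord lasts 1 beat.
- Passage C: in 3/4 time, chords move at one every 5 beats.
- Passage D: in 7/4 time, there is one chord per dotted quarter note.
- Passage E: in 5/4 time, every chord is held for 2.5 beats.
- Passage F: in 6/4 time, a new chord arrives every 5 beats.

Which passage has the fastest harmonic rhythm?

A: 2/4 = 0.5 chords/bar.
B: 7/1 = 7 chords/bar.
C: 3/5 = 0.6 chords/bar.
D: 7/1.5 = 14/3 chords/bar.
E: 5/2.5 = 2 chords/bar.
F: 6/5 = 1.2 chords/bar.
Fastest is B at 7 chords/bar.

Passage B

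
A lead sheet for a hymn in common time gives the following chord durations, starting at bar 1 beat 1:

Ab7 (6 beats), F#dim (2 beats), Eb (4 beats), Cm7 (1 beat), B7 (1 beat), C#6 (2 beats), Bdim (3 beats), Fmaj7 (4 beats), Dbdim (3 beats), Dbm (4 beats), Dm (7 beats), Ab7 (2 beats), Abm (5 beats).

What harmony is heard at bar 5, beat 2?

Bdim

Beat 2 of bar 5 is beat (5−1)×4 + 2 = 18 overall.
Running totals: Ab7 ends at 6, F#dim ends at 8, Eb ends at 12, Cm7 ends at 13, B7 ends at 14, C#6 ends at 16, Bdim ends at 19.
Beat 18 falls within Bdim.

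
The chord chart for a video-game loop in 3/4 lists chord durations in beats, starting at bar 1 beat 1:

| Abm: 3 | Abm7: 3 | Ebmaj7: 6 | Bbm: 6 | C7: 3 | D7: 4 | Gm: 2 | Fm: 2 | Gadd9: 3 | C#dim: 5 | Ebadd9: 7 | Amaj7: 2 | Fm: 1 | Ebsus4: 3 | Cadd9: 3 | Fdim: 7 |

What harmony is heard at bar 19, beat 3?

Fdim

Beat 3 of bar 19 is beat (19−1)×3 + 3 = 57 overall.
Running totals: Abm ends at 3, Abm7 ends at 6, Ebmaj7 ends at 12, Bbm ends at 18, C7 ends at 21, D7 ends at 25, Gm ends at 27, Fm ends at 29, Gadd9 ends at 32, C#dim ends at 37, Ebadd9 ends at 44, Amaj7 ends at 46, Fm ends at 47, Ebsus4 ends at 50, Cadd9 ends at 53, Fdim ends at 60.
Beat 57 falls within Fdim.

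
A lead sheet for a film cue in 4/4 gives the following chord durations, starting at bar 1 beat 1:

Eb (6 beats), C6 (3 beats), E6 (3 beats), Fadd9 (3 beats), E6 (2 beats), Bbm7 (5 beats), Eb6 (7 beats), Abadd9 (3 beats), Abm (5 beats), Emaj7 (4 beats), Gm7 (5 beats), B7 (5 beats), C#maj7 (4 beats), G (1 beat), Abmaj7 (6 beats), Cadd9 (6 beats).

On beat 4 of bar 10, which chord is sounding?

Beat 4 of bar 10 is beat (10−1)×4 + 4 = 40 overall.
Running totals: Eb ends at 6, C6 ends at 9, E6 ends at 12, Fadd9 ends at 15, E6 ends at 17, Bbm7 ends at 22, Eb6 ends at 29, Abadd9 ends at 32, Abm ends at 37, Emaj7 ends at 41.
Beat 40 falls within Emaj7.

Emaj7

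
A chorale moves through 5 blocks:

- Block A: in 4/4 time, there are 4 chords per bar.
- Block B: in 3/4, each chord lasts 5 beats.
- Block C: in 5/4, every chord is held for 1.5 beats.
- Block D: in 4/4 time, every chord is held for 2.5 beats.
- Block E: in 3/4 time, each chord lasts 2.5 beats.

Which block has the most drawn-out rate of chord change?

A: 4 beats/bar ÷ 1 beat/chord = 4 chords/bar.
B: 3 beats/bar ÷ 5 beats/chord = 0.6 chords/bar.
C: 5 beats/bar ÷ 1.5 beats/chord = 10/3 chords/bar.
D: 4 beats/bar ÷ 2.5 beats/chord = 1.6 chords/bar.
E: 3 beats/bar ÷ 2.5 beats/chord = 1.2 chords/bar.
Slowest is B at 0.6 chords/bar.

Block B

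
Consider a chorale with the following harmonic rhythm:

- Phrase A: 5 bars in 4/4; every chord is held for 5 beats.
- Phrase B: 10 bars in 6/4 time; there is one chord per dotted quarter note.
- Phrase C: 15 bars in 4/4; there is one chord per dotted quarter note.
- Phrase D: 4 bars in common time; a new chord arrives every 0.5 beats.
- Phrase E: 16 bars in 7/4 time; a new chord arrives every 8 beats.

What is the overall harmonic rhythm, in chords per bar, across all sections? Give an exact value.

A: 5 × 4 = 20 beats ÷ 5 = 4 chords.
B: 10 × 6 = 60 beats ÷ 1.5 = 40 chords.
C: 15 × 4 = 60 beats ÷ 1.5 = 40 chords.
D: 4 × 4 = 16 beats ÷ 0.5 = 32 chords.
E: 16 × 7 = 112 beats ÷ 8 = 14 chords.
Overall: 130 chords over 50 bars → 130/50 = 2.6 chords per bar.

2.6 chords per bar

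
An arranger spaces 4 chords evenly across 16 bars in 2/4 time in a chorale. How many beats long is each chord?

16 bars × 2 beats/bar = 32 beats total.
32 beats ÷ 4 chords = 8 beats per chord.

8 beats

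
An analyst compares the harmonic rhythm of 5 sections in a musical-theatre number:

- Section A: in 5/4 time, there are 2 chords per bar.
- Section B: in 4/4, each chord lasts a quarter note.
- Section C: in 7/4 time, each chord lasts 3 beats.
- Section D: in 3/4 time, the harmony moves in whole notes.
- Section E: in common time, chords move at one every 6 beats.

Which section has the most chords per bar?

Section B

A: 5/2.5 = 2 chords/bar.
B: 4/1 = 4 chords/bar.
C: 7/3 = 7/3 chords/bar.
D: 3/4 = 0.75 chords/bar.
E: 4/6 = 2/3 chords/bar.
Fastest is B at 4 chords/bar.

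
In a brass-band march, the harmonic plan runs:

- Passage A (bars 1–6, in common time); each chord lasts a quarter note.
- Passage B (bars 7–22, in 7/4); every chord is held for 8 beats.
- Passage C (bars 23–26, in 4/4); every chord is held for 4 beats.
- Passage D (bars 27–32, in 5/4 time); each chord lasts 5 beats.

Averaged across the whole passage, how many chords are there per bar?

A: 6 × 4 = 24 beats ÷ 1 = 24 chords.
B: 16 × 7 = 112 beats ÷ 8 = 14 chords.
C: 4 × 4 = 16 beats ÷ 4 = 4 chords.
D: 6 × 5 = 30 beats ÷ 5 = 6 chords.
Overall: 48 chords over 32 bars → 48/32 = 1.5 chords per bar.

1.5 chords per bar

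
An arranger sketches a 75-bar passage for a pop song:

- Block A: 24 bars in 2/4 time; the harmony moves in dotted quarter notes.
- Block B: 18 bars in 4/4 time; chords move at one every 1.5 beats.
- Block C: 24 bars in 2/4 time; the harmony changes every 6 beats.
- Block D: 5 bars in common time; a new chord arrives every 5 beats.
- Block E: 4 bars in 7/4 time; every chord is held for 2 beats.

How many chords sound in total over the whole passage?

A: 24·2 = 48 beats, 48/1.5 = 32 chords.
B: 18·4 = 72 beats, 72/1.5 = 48 chords.
C: 24·2 = 48 beats, 48/6 = 8 chords.
D: 5·4 = 20 beats, 20/5 = 4 chords.
E: 4·7 = 28 beats, 28/2 = 14 chords.
Total: 32 + 48 + 8 + 4 + 14 = 106.

106 chords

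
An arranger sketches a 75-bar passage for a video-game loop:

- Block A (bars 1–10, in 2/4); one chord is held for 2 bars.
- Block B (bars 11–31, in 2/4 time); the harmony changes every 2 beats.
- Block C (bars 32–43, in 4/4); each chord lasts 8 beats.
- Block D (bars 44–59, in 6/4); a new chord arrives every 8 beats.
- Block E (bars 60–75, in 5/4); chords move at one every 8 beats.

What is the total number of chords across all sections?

54 chords

A has 20 beats and chords last 4 each, so 5 chords.
B has 42 beats and chords last 2 each, so 21 chords.
C has 48 beats and chords last 8 each, so 6 chords.
D has 96 beats and chords last 8 each, so 12 chords.
E has 80 beats and chords last 8 each, so 10 chords.
Total: 5 + 21 + 6 + 12 + 10 = 54.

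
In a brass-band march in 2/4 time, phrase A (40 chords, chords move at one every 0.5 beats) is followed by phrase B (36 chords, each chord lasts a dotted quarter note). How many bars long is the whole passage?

A: 40 × 0.5 = 20 beats = 10 bars.
B: 36 × 1.5 = 54 beats = 27 bars.
Total: 10 + 27 = 37 bars.

37 bars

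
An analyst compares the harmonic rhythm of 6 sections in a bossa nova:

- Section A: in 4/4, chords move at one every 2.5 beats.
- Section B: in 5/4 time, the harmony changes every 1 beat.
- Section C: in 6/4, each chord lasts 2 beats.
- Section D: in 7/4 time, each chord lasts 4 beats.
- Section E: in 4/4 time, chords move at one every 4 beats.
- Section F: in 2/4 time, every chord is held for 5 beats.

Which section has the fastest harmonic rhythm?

A: 4/2.5 = 1.6 chords/bar.
B: 5/1 = 5 chords/bar.
C: 6/2 = 3 chords/bar.
D: 7/4 = 1.75 chords/bar.
E: 4/4 = 1 chord/bar.
F: 2/5 = 0.4 chords/bar.
Fastest is B at 5 chords/bar.

Section B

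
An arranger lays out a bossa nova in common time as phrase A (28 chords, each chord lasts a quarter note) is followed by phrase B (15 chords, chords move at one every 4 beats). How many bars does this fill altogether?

A: 28 × 1 = 28 beats = 7 bars.
B: 15 × 4 = 60 beats = 15 bars.
Total: 7 + 15 = 22 bars.

22 bars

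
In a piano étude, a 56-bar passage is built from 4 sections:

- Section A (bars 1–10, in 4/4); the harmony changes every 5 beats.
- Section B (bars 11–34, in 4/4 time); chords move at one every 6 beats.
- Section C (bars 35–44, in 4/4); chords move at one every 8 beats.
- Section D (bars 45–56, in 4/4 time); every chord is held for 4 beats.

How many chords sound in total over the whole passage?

A has 40 beats and chords last 5 each, so 8 chords.
B has 96 beats and chords last 6 each, so 16 chords.
C has 40 beats and chords last 8 each, so 5 chords.
D has 48 beats and chords last 4 each, so 12 chords.
Total: 8 + 16 + 5 + 12 = 41.

41 chords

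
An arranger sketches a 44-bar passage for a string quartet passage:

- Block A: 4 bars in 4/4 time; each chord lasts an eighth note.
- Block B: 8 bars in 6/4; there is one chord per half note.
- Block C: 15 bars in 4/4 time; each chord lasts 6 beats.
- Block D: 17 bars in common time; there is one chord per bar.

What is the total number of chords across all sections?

83 chords

A: 4 bars × 4 beats = 16 beats; 0.5 beats/chord → 32 chords.
B: 8 bars × 6 beats = 48 beats; 2 beats/chord → 24 chords.
C: 15 bars × 4 beats = 60 beats; 6 beats/chord → 10 chords.
D: 17 bars × 4 beats = 68 beats; 4 beats/chord → 17 chords.
Total: 32 + 24 + 10 + 17 = 83.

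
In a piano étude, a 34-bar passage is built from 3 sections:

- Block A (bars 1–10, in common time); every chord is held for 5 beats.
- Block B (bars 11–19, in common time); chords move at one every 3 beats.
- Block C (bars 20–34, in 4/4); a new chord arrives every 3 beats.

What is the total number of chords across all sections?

40 chords

A: 10·4 = 40 beats, 40/5 = 8 chords.
B: 9·4 = 36 beats, 36/3 = 12 chords.
C: 15·4 = 60 beats, 60/3 = 20 chords.
Total: 8 + 12 + 20 = 40.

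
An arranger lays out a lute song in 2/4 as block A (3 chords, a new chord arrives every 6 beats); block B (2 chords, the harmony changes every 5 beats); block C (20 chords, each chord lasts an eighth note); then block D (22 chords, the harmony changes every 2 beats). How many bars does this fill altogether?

41 bars

A: 3 × 6 = 18 beats = 9 bars.
B: 2 × 5 = 10 beats = 5 bars.
C: 20 × 0.5 = 10 beats = 5 bars.
D: 22 × 2 = 44 beats = 22 bars.
Total: 9 + 5 + 5 + 22 = 41 bars.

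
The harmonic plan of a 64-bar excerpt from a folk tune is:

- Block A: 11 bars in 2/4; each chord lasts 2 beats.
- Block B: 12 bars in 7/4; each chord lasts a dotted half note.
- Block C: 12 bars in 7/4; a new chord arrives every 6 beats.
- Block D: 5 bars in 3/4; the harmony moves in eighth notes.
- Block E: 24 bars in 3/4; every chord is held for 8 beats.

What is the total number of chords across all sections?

92 chords

A has 22 beats and chords last 2 each, so 11 chords.
B has 84 beats and chords last 3 each, so 28 chords.
C has 84 beats and chords last 6 each, so 14 chords.
D has 15 beats and chords last 0.5 each, so 30 chords.
E has 72 beats and chords last 8 each, so 9 chords.
Total: 11 + 28 + 14 + 30 + 9 = 92.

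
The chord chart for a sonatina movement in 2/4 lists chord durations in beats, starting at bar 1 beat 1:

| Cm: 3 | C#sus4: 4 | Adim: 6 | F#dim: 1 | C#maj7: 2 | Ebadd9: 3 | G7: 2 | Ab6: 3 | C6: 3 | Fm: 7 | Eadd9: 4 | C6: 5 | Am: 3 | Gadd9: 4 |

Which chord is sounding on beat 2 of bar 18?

Eadd9

Beat 2 of bar 18 is beat (18−1)×2 + 2 = 36 overall.
Running totals: Cm ends at 3, C#sus4 ends at 7, Adim ends at 13, F#dim ends at 14, C#maj7 ends at 16, Ebadd9 ends at 19, G7 ends at 21, Ab6 ends at 24, C6 ends at 27, Fm ends at 34, Eadd9 ends at 38.
Beat 36 falls within Eadd9.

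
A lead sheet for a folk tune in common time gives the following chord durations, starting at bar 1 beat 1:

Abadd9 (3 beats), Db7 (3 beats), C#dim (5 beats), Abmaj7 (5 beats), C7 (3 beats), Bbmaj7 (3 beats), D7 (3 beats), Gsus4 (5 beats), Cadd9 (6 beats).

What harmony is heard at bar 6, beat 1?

Beat 1 of bar 6 is beat (6−1)×4 + 1 = 21 overall.
Running totals: Abadd9 ends at 3, Db7 ends at 6, C#dim ends at 11, Abmaj7 ends at 16, C7 ends at 19, Bbmaj7 ends at 22.
Beat 21 falls within Bbmaj7.

Bbmaj7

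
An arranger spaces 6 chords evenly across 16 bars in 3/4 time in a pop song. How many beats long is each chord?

16 bars × 3 beats/bar = 48 beats total.
48 beats ÷ 6 chords = 8 beats per chord.

8 beats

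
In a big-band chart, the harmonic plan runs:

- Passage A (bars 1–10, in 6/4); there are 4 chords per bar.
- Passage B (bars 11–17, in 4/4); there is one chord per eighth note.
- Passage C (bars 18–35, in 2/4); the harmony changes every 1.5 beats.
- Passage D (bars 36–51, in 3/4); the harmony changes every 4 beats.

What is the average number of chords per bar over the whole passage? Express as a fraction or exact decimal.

A: 10 bars of 6 beats is 60 beats; at 1.5 beats each that's 40 chords.
B: 7 bars of 4 beats is 28 beats; at 0.5 beats each that's 56 chords.
C: 18 bars of 2 beats is 36 beats; at 1.5 beats each that's 24 chords.
D: 16 bars of 3 beats is 48 beats; at 4 beats each that's 12 chords.
Overall: 132 chords over 51 bars → 132/51 = 44/17 chords per bar.

44/17 chords per bar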